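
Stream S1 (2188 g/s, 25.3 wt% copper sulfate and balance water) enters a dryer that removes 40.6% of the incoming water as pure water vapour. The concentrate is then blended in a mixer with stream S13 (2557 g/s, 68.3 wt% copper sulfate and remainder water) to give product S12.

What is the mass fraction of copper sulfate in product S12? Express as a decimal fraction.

0.5635

Vapour removed = 0.406×0.747×2188 = 663.58 g/s; concentrate = 1524.4 g/s.
copper sulfate reaching the mixer = 553.56 (from concentrate) + 2557×0.683 = 2300 g/s.
Product flow = 1524.4 + 2557 = 4081.4 g/s; copper sulfate fraction = 0.5635.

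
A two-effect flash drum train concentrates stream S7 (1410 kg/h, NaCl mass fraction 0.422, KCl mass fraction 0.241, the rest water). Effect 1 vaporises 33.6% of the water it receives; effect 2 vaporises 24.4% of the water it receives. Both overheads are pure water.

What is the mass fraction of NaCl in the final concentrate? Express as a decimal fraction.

water in feed = 1410×0.337 = 475.17 kg/h.
After stage 1: water left = (1−0.336)×475.17 = 315.51; stream total = 1250.3 kg/h.
After stage 2: water left = (1−0.244)×315.51 = 238.53; final concentrate = 1173.4 kg/h.
NaCl fraction = 595.02/1173.4 = 0.507.

0.507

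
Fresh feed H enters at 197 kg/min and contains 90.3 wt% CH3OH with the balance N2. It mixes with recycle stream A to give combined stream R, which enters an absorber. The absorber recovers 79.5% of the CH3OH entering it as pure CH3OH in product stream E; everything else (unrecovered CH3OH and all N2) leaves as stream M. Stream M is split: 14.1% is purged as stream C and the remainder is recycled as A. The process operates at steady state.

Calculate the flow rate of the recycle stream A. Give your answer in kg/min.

N2 enters only via H and leaves only via the purge: 197×0.097 = 0.141×(N2 in M), and the absorber passes all N2, so N2 in R = N2 in M = 135.52 kg/min.
CH3OH in R: m_A = 197×0.903 + (1−0.141)·(1−0.795)·m_A, so m_A = 177.89/0.8239 = 215.91 kg/min.
M = (1−0.795)×215.91 + 135.52 = 179.79 kg/min.
Recycle A = (1−0.141)×179.79 = 154.44 kg/min.

154.4 kg/min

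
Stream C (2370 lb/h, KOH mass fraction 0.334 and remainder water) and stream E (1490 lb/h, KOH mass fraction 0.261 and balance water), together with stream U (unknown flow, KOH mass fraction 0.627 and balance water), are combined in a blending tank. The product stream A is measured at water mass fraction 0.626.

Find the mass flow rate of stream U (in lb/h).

Let U be the unknown flow. Total out = 3860 + U.
water balance: 2679.5 + 0.373·U = 0.626·(3860 + U)
(0.373 − 0.626)·U = 0.626×3860 − 2679.5 = -263.17
U = -263.17 / -0.253 = 1040.2 lb/h

1040 lb/h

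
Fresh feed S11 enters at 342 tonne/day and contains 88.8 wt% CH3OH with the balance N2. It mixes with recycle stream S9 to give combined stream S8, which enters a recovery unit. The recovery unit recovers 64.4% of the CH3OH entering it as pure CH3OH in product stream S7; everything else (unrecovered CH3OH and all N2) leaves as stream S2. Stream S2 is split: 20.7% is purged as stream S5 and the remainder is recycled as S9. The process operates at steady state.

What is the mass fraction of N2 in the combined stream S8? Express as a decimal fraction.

0.304

N2 enters only via S11 and leaves only via the purge: 342×0.112 = 0.207×(N2 in S2), and the recovery unit passes all N2, so N2 in S8 = N2 in S2 = 185.04 tonne/day.
CH3OH in S8: m_A = 342×0.888 + (1−0.207)·(1−0.644)·m_A, so m_A = 303.7/0.7177 = 423.16 tonne/day.
S8 = 423.16 + 185.04 = 608.2 tonne/day.
N2 fraction in S8 = 185.04/608.2 = 0.304.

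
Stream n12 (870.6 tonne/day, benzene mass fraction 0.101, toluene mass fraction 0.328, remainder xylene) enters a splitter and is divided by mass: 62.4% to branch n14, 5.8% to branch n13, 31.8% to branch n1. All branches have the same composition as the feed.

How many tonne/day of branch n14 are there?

543.3 tonne/day

Branch n14 flow = 0.624×870.6 = 543.25 tonne/day.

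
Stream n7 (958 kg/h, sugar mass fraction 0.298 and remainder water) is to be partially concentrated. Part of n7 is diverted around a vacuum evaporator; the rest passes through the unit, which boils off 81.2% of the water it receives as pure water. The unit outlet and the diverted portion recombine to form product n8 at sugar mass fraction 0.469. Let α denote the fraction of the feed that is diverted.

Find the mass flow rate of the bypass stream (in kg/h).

All 958×0.298 = 285.48 kg/h of sugar reaches n8, so n8 = 285.48/0.469 = 608.71 kg/h and vapour = 349.29 kg/h.
The evaporator receives (1−α)·958 of feed at 0.702 water and removes 0.812 of that water:
0.812×0.702×(1−α)×958 = 349.29
(1−α) = 349.29/546.08 = 0.6396;  α = 0.3604.
Bypass flow = 0.3604×958 = 345.23 kg/h.

345.2 kg/h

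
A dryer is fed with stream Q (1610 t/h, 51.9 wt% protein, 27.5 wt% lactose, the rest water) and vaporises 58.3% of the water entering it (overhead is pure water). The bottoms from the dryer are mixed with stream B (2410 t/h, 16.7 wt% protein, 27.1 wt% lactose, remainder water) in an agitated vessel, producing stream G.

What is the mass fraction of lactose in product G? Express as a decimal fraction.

Vapour removed = 0.583×0.206×1610 = 193.36 t/h; concentrate = 1416.6 t/h.
lactose reaching the mixer = 442.75 (from concentrate) + 2410×0.271 = 1095.9 t/h.
Product flow = 1416.6 + 2410 = 3826.6 t/h; lactose fraction = 0.2864.

0.2864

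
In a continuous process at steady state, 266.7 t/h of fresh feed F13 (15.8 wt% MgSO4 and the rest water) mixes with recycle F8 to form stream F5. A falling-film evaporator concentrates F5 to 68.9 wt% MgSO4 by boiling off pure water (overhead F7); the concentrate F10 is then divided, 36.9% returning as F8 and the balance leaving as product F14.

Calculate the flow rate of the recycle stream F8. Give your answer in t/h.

35.76 t/h

Overall MgSO4 balance (none leaves overhead): MgSO4 in fresh feed = MgSO4 in product, i.e. 266.7×0.158 = (1−0.369)·F10·0.689.
F10 = 42.139/(0.689×0.631) = 96.924 t/h.
Recycle F8 = 0.369×96.924 = 35.765 t/h.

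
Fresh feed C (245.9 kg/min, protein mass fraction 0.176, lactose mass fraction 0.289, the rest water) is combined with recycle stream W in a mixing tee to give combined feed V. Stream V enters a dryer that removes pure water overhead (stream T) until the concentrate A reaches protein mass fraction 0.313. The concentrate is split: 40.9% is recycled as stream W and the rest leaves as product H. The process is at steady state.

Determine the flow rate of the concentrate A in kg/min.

Overall protein balance (none leaves overhead): protein in fresh feed = protein in product, i.e. 245.9×0.176 = (1−0.409)·A·0.313.
A = 43.278/(0.313×0.591) = 233.96 kg/min.

234 kg/min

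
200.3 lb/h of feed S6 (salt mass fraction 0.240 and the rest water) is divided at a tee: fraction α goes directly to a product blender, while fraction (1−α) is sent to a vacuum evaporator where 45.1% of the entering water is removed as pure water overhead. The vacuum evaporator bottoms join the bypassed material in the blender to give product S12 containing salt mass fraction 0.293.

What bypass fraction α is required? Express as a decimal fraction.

0.472

All 200.3×0.240 = 48.072 lb/h of salt reaches S12, so S12 = 48.072/0.293 = 164.07 lb/h and vapour = 36.232 lb/h.
The evaporator receives (1−α)·200.3 of feed at 0.760 water and removes 0.451 of that water:
0.451×0.760×(1−α)×200.3 = 36.232
(1−α) = 36.232/68.655 = 0.5277;  α = 0.4723.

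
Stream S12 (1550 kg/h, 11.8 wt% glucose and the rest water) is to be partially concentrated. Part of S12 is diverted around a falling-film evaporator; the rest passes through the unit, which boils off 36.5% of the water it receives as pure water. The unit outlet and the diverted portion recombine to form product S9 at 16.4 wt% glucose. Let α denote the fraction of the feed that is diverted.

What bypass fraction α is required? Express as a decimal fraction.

All 1550×0.118 = 182.9 kg/h of glucose reaches S9, so S9 = 182.9/0.164 = 1115.2 kg/h and vapour = 434.76 kg/h.
The evaporator receives (1−α)·1550 of feed at 0.882 water and removes 0.365 of that water:
0.365×0.882×(1−α)×1550 = 434.76
(1−α) = 434.76/498.99 = 0.8713;  α = 0.1287.

0.129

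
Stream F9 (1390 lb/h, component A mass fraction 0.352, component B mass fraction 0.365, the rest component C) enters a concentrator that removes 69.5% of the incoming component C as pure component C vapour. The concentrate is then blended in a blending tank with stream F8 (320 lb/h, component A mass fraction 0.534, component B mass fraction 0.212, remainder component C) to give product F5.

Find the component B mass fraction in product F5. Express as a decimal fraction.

Vapour removed = 0.695×0.283×1390 = 273.39 lb/h; concentrate = 1116.6 lb/h.
component B reaching the mixer = 507.35 (from concentrate) + 320×0.212 = 575.19 lb/h.
Product flow = 1116.6 + 320 = 1436.6 lb/h; component B fraction = 0.400.

0.400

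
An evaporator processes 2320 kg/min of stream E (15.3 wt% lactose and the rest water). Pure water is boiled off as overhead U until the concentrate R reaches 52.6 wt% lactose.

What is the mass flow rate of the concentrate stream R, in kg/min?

674.8 kg/min

lactose is conserved: 2320×0.153 = 354.96 kg/min all reports to the concentrate.
Concentrate = 354.96/(target fraction) = 674.83 kg/min.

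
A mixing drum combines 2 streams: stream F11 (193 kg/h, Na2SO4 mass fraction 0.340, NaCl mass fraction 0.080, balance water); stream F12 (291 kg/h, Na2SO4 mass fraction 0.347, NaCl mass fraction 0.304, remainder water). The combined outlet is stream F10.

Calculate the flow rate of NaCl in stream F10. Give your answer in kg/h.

NaCl out = NaCl in = 193×0.080 + 291×0.304 = 103.9 kg/h.

103.9 kg/h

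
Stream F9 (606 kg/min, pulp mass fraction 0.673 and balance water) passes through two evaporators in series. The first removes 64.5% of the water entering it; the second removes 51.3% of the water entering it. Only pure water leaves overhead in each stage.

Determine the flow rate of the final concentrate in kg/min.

442.1 kg/min

water in feed = 606×0.327 = 198.16 kg/min.
After stage 1: water left = (1−0.645)×198.16 = 70.348; stream total = 478.19 kg/min.
After stage 2: water left = (1−0.513)×70.348 = 34.259; final concentrate = 442.1 kg/min.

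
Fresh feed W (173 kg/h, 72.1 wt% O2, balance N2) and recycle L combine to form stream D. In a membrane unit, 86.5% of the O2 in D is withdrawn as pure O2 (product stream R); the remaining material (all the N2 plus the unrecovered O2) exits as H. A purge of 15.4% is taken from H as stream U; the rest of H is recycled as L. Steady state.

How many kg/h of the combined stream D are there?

N2 enters only via W and leaves only via the purge: 173×0.279 = 0.154×(N2 in H), and the membrane unit passes all N2, so N2 in D = N2 in H = 313.42 kg/h.
O2 in D: m_A = 173×0.721 + (1−0.154)·(1−0.865)·m_A, so m_A = 124.73/0.8858 = 140.82 kg/h.
D = 140.82 + 313.42 = 454.24 kg/h.

454.2 kg/h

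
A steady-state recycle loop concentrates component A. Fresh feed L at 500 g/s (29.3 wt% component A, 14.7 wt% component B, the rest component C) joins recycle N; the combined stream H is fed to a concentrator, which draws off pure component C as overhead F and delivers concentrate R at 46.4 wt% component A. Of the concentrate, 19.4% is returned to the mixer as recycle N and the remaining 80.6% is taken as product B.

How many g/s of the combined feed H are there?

576 g/s

Overall component A balance (none leaves overhead): component A in fresh feed = component A in product, i.e. 500×0.293 = (1−0.194)·R·0.464.
R = 146.5/(0.464×0.806) = 391.73 g/s.
Recycle N = 0.194×391.73 = 75.995 g/s.
Combined feed H = 500 + 75.995 = 576 g/s.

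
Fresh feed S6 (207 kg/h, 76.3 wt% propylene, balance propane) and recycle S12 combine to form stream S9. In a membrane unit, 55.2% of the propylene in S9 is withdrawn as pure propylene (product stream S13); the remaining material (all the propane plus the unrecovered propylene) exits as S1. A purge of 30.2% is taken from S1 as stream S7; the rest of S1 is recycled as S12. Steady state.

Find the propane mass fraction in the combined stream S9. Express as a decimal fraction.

propane enters only via S6 and leaves only via the purge: 207×0.237 = 0.302×(propane in S1), and the membrane unit passes all propane, so propane in S9 = propane in S1 = 162.45 kg/h.
propylene in S9: m_A = 207×0.763 + (1−0.302)·(1−0.552)·m_A, so m_A = 157.94/0.6873 = 229.8 kg/h.
S9 = 229.8 + 162.45 = 392.25 kg/h.
propane fraction in S9 = 162.45/392.25 = 0.414.

0.414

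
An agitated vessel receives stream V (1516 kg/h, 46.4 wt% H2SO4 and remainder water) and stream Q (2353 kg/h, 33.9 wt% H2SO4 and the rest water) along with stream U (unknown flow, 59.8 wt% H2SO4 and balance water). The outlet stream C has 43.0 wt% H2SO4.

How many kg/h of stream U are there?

967.7 kg/h

Let U be the unknown flow. Total out = 3869 + U.
H2SO4 balance: 1501.1 + 0.598·U = 0.430·(3869 + U)
(0.598 − 0.430)·U = 0.430×3869 − 1501.1 = 162.58
U = 162.58 / 0.168 = 967.73 kg/h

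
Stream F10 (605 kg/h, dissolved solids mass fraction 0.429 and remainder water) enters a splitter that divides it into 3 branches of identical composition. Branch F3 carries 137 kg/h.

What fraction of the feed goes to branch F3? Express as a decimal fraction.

0.226

Fraction to F3 = 137/605 = 0.2264.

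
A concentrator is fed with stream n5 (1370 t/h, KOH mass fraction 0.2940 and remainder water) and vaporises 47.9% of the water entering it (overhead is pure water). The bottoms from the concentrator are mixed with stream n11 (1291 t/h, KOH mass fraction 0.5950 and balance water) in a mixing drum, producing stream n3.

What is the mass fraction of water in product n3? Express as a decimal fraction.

Vapour removed = 0.479×0.706×1370 = 463.3 t/h; concentrate = 906.7 t/h.
water reaching the mixer = 503.92 (from concentrate) + 1291×0.405 = 1026.8 t/h.
Product flow = 906.7 + 1291 = 2197.7 t/h; water fraction = 0.4672.

0.4672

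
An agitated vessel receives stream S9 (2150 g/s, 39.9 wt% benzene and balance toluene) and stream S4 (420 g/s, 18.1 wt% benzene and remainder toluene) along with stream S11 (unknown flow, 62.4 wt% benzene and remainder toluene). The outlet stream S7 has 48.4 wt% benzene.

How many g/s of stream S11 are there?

2214 g/s

Let S11 be the unknown flow. Total out = 2570 + S11.
benzene balance: 933.87 + 0.624·S11 = 0.484·(2570 + S11)
(0.624 − 0.484)·S11 = 0.484×2570 − 933.87 = 310.01
S11 = 310.01 / 0.140 = 2214.4 g/s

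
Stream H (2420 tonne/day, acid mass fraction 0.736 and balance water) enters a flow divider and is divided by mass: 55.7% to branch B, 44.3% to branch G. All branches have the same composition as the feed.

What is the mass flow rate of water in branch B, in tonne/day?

Branch B total = 0.557×2420 = 1347.9 tonne/day.
water in B = 0.264×1347.9 = 355.86 tonne/day.

355.9 tonne/day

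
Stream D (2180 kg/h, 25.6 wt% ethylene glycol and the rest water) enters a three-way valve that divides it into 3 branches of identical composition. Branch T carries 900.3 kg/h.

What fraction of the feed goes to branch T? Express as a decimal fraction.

Fraction to T = 900.3/2180 = 0.4130.

0.413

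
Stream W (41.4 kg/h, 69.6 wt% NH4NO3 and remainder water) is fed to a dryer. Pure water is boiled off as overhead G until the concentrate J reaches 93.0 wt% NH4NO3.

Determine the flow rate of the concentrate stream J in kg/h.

30.98 kg/h

NH4NO3 is conserved: 41.4×0.696 = 28.814 kg/h all reports to the concentrate.
Concentrate = 28.814/(target fraction) = 30.983 kg/h.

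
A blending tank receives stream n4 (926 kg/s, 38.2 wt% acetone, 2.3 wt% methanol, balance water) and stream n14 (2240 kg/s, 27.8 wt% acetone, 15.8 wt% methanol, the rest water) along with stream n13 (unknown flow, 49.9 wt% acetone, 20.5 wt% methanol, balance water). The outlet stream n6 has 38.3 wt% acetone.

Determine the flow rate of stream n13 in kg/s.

2036 kg/s

Let n13 be the unknown flow. Total out = 3166 + n13.
acetone balance: 976.45 + 0.499·n13 = 0.383·(3166 + n13)
(0.499 − 0.383)·n13 = 0.383×3166 − 976.45 = 236.13
n13 = 236.13 / 0.116 = 2035.6 kg/s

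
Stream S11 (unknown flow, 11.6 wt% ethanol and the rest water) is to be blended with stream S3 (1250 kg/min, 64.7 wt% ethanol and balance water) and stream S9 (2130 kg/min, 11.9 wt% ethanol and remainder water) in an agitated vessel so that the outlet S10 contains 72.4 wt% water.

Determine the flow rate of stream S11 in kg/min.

Let S11 be the unknown flow. Total out = 3380 + S11.
water balance: 2317.8 + 0.884·S11 = 0.724·(3380 + S11)
(0.884 − 0.724)·S11 = 0.724×3380 − 2317.8 = 129.34
S11 = 129.34 / 0.160 = 808.38 kg/min

808.4 kg/min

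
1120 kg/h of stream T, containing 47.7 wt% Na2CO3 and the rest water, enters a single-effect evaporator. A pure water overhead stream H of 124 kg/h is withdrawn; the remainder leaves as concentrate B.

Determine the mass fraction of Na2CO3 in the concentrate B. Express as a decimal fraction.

0.5364

Na2CO3 is not removed: 1120×0.477 = 534.24 kg/h of Na2CO3 enters B.
Concentrate = 1120 − 124 = 996 kg/h.
Mass fraction = 534.24/996 = 0.5364.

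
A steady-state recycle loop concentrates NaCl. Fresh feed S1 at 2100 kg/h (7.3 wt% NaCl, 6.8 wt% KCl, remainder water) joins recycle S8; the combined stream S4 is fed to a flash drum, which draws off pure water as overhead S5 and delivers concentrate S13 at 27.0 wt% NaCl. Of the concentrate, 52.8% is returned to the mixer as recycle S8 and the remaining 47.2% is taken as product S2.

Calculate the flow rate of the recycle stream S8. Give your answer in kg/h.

635.1 kg/h

Overall NaCl balance (none leaves overhead): NaCl in fresh feed = NaCl in product, i.e. 2100×0.073 = (1−0.528)·S13·0.270.
S13 = 153.3/(0.270×0.472) = 1202.9 kg/h.
Recycle S8 = 0.528×1202.9 = 635.14 kg/h.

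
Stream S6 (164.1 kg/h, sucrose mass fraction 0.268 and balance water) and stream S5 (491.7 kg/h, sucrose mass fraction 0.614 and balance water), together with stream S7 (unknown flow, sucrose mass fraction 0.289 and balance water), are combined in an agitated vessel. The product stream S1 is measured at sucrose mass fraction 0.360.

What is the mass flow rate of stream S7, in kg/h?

Let S7 be the unknown flow. Total out = 655.8 + S7.
sucrose balance: 345.88 + 0.289·S7 = 0.360·(655.8 + S7)
(0.289 − 0.360)·S7 = 0.360×655.8 − 345.88 = -109.79
S7 = -109.79 / -0.071 = 1546.4 kg/h

1546 kg/h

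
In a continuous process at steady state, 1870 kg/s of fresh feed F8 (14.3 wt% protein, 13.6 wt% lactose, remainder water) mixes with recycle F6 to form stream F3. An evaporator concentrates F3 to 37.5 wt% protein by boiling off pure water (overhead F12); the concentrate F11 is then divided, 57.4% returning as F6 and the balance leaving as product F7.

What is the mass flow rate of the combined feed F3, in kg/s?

Overall protein balance (none leaves overhead): protein in fresh feed = protein in product, i.e. 1870×0.143 = (1−0.574)·F11·0.375.
F11 = 267.41/(0.375×0.426) = 1673.9 kg/s.
Recycle F6 = 0.574×1673.9 = 960.83 kg/s.
Combined feed F3 = 1870 + 960.83 = 2830.8 kg/s.

2831 kg/s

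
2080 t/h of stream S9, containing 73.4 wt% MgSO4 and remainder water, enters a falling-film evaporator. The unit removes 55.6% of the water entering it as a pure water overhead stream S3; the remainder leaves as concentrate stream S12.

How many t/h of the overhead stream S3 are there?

307.6 t/h

water entering = 2080×0.266 = 553.28 t/h; overhead removed = 0.556×553.28 = 307.62 t/h.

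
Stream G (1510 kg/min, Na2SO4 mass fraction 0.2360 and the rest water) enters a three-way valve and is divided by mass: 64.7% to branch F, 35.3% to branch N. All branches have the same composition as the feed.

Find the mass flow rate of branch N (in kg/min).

533 kg/min

Branch N flow = 0.353×1510 = 533.03 kg/min.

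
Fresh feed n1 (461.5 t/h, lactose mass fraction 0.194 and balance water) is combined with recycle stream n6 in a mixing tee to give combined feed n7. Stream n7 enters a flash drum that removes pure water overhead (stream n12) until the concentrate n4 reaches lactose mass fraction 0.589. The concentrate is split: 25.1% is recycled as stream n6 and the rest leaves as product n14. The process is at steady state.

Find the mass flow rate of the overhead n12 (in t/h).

309.5 t/h

Overall lactose balance (none leaves overhead): lactose in fresh feed = lactose in product, i.e. 461.5×0.194 = (1−0.251)·n4·0.589.
n4 = 89.531/(0.589×0.749) = 202.94 t/h.
Recycle n6 = 0.251×202.94 = 50.939 t/h.
Combined feed n7 = 461.5 + 50.939 = 512.44 t/h.
Overhead n12 = n7 − n4 = 512.44 − 202.94 = 309.49 t/h.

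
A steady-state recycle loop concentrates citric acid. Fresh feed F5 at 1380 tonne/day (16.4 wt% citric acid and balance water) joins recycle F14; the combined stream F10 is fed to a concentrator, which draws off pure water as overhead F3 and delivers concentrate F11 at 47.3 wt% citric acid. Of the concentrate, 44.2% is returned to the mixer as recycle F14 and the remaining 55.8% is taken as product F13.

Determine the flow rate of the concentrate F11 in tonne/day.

857.5 tonne/day

Overall citric acid balance (none leaves overhead): citric acid in fresh feed = citric acid in product, i.e. 1380×0.164 = (1−0.442)·F11·0.473.
F11 = 226.32/(0.473×0.558) = 857.49 tonne/day.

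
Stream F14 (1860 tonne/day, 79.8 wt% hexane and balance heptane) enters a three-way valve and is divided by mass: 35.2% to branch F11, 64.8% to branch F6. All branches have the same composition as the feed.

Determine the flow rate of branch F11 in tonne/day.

654.7 tonne/day

Branch F11 flow = 0.352×1860 = 654.72 tonne/day.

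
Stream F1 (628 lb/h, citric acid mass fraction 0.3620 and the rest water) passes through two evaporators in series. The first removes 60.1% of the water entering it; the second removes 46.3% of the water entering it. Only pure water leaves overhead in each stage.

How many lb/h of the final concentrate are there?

water in feed = 628×0.638 = 400.66 lb/h.
After stage 1: water left = (1−0.601)×400.66 = 159.86; stream total = 387.2 lb/h.
After stage 2: water left = (1−0.463)×159.86 = 85.847; final concentrate = 313.18 lb/h.

313.2 lb/h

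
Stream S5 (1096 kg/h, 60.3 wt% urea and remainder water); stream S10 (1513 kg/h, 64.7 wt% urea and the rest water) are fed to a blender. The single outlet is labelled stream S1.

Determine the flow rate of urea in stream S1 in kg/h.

1640 kg/h

urea out = urea in = 1096×0.603 + 1513×0.647 = 1639.8 kg/h.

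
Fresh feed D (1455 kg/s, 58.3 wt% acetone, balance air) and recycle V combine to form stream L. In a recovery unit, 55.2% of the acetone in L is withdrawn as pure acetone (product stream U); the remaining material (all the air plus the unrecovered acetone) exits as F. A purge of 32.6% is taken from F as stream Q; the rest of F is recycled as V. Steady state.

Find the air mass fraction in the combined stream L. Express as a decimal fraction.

0.605

air enters only via D and leaves only via the purge: 1455×0.417 = 0.326×(air in F), and the recovery unit passes all air, so air in L = air in F = 1861.2 kg/s.
acetone in L: m_A = 1455×0.583 + (1−0.326)·(1−0.552)·m_A, so m_A = 848.26/0.6980 = 1215.2 kg/s.
L = 1215.2 + 1861.2 = 3076.3 kg/s.
air fraction in L = 1861.2/3076.3 = 0.605.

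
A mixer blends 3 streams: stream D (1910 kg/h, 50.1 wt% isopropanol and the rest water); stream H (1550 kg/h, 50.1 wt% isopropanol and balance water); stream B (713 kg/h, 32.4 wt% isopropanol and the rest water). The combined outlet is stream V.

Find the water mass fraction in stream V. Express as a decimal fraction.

0.5292

Total flow out = 1910 + 1550 + 713 = 4173 kg/h.
water in = 1910×0.499 + 1550×0.499 + 713×0.676 = 2208.5 kg/h.
water mass fraction in V = 2208.5/4173 = 0.5292.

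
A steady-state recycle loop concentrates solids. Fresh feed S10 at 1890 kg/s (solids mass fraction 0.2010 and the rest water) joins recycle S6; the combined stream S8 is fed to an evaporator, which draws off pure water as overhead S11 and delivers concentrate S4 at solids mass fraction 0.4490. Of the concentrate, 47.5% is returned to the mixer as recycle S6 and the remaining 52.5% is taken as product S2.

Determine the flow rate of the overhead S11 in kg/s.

1044 kg/s

Overall solids balance (none leaves overhead): solids in fresh feed = solids in product, i.e. 1890×0.201 = (1−0.475)·S4·0.449.
S4 = 379.89/(0.449×0.525) = 1611.6 kg/s.
Recycle S6 = 0.475×1611.6 = 765.5 kg/s.
Combined feed S8 = 1890 + 765.5 = 2655.5 kg/s.
Overhead S11 = S8 − S4 = 2655.5 − 1611.6 = 1043.9 kg/s.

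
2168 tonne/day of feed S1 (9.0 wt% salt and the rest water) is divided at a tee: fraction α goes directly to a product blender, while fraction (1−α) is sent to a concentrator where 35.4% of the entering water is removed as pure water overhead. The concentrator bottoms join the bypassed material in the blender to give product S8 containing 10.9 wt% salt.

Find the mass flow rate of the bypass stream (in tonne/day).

All 2168×0.090 = 195.12 tonne/day of salt reaches S8, so S8 = 195.12/0.109 = 1790.1 tonne/day and vapour = 377.91 tonne/day.
The evaporator receives (1−α)·2168 of feed at 0.910 water and removes 0.354 of that water:
0.354×0.910×(1−α)×2168 = 377.91
(1−α) = 377.91/698.4 = 0.5411;  α = 0.4589.
Bypass flow = 0.4589×2168 = 994.88 tonne/day.

994.9 tonne/day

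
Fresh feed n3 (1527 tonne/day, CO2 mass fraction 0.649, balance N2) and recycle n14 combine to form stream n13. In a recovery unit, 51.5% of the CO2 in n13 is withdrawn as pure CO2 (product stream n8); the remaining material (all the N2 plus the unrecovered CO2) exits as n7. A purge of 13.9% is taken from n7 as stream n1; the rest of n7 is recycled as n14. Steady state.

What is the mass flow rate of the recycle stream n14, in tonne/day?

N2 enters only via n3 and leaves only via the purge: 1527×0.351 = 0.139×(N2 in n7), and the recovery unit passes all N2, so N2 in n13 = N2 in n7 = 3855.9 tonne/day.
CO2 in n13: m_A = 1527×0.649 + (1−0.139)·(1−0.515)·m_A, so m_A = 991.02/0.5824 = 1701.6 tonne/day.
n7 = (1−0.515)×1701.6 + 3855.9 = 4681.2 tonne/day.
Recycle n14 = (1−0.139)×4681.2 = 4030.5 tonne/day.

4031 tonne/day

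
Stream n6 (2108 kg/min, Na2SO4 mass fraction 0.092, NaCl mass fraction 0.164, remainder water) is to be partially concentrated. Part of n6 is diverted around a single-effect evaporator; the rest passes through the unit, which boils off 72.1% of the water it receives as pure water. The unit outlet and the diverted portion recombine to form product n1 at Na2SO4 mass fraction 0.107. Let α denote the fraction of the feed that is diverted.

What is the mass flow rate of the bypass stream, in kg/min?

1557 kg/min

All 2108×0.092 = 193.94 kg/min of Na2SO4 reaches n1, so n1 = 193.94/0.107 = 1812.5 kg/min and vapour = 295.51 kg/min.
The evaporator receives (1−α)·2108 of feed at 0.744 water and removes 0.721 of that water:
0.721×0.744×(1−α)×2108 = 295.51
(1−α) = 295.51/1130.8 = 0.2613;  α = 0.7387.
Bypass flow = 0.7387×2108 = 1557.1 kg/min.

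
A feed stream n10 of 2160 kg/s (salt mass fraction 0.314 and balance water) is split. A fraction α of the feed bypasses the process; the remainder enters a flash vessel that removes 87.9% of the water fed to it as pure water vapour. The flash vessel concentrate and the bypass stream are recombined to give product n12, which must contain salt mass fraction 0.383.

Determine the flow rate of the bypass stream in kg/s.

All 2160×0.314 = 678.24 kg/s of salt reaches n12, so n12 = 678.24/0.383 = 1770.9 kg/s and vapour = 389.14 kg/s.
The evaporator receives (1−α)·2160 of feed at 0.686 water and removes 0.879 of that water:
0.879×0.686×(1−α)×2160 = 389.14
(1−α) = 389.14/1302.5 = 0.2988;  α = 0.7012.
Bypass flow = 0.7012×2160 = 1514.7 kg/s.

1515 kg/s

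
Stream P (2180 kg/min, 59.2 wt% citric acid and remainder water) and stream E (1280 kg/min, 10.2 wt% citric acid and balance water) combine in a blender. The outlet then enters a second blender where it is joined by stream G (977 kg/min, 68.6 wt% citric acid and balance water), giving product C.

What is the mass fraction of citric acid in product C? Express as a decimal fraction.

0.4713

Overall, product flow = 4437 kg/min.
citric acid in = 2180×0.592 + 1280×0.102 + 977×0.686 = 2091.3 kg/min.
citric acid fraction in C = 0.4713.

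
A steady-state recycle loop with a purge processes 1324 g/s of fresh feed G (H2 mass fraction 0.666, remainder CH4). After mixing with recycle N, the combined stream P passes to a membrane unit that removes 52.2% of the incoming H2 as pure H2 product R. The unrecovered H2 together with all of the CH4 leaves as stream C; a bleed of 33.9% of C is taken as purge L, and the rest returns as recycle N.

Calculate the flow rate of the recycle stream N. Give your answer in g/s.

1270 g/s

CH4 enters only via G and leaves only via the purge: 1324×0.334 = 0.339×(CH4 in C), and the membrane unit passes all CH4, so CH4 in P = CH4 in C = 1304.5 g/s.
H2 in P: m_A = 1324×0.666 + (1−0.339)·(1−0.522)·m_A, so m_A = 881.78/0.6840 = 1289.1 g/s.
C = (1−0.522)×1289.1 + 1304.5 = 1920.7 g/s.
Recycle N = (1−0.339)×1920.7 = 1269.6 g/s.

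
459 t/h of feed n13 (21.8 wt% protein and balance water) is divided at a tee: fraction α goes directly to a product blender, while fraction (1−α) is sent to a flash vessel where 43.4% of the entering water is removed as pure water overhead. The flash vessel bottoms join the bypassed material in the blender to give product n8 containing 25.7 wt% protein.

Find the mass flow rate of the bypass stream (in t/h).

All 459×0.218 = 100.06 t/h of protein reaches n8, so n8 = 100.06/0.257 = 389.35 t/h and vapour = 69.654 t/h.
The evaporator receives (1−α)·459 of feed at 0.782 water and removes 0.434 of that water:
0.434×0.782×(1−α)×459 = 69.654
(1−α) = 69.654/155.78 = 0.4471;  α = 0.5529.
Bypass flow = 0.5529×459 = 253.77 t/h.

253.8 t/h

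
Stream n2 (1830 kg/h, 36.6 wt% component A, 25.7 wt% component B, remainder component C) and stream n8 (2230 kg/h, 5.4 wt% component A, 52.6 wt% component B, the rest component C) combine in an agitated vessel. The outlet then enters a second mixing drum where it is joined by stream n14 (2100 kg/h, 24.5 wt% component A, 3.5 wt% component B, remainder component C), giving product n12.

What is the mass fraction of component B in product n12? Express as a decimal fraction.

0.2787

Overall, product flow = 6160 kg/h.
component B in = 1830×0.257 + 2230×0.526 + 2100×0.035 = 1716.8 kg/h.
component B fraction in n12 = 0.2787.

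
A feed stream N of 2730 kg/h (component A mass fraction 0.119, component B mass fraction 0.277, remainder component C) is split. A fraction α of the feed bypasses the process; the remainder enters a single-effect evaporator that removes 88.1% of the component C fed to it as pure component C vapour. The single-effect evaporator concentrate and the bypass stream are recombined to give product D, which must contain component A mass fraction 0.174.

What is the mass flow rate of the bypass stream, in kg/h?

All 2730×0.119 = 324.87 kg/h of component A reaches D, so D = 324.87/0.174 = 1867.1 kg/h and vapour = 862.93 kg/h.
The evaporator receives (1−α)·2730 of feed at 0.604 component C and removes 0.881 of that component C:
0.881×0.604×(1−α)×2730 = 862.93
(1−α) = 862.93/1452.7 = 0.5940;  α = 0.4060.
Bypass flow = 0.4060×2730 = 1108.3 kg/h.

1108 kg/h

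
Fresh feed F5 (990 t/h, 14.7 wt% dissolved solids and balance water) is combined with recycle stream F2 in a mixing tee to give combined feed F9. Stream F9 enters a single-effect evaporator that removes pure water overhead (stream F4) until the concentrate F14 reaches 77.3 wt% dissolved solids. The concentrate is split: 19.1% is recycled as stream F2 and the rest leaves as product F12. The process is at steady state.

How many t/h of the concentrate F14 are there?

Overall dissolved solids balance (none leaves overhead): dissolved solids in fresh feed = dissolved solids in product, i.e. 990×0.147 = (1−0.191)·F14·0.773.
F14 = 145.53/(0.773×0.809) = 232.72 t/h.

232.7 t/h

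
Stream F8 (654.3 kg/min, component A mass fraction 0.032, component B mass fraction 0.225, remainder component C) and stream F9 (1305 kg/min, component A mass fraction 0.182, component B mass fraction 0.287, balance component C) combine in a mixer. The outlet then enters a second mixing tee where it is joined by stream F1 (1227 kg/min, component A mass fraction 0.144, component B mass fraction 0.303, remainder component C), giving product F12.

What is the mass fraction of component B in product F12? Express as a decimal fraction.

Overall, product flow = 3186.3 kg/min.
component B in = 654.3×0.225 + 1305×0.287 + 1227×0.303 = 893.53 kg/min.
component B fraction in F12 = 0.280.

0.280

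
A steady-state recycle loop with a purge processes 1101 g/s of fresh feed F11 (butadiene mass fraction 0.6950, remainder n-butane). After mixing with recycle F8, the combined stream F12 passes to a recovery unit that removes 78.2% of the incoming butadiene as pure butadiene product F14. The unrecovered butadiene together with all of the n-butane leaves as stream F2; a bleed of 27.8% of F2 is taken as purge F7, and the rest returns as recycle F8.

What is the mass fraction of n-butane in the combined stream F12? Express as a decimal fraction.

n-butane enters only via F11 and leaves only via the purge: 1101×0.305 = 0.278×(n-butane in F2), and the recovery unit passes all n-butane, so n-butane in F12 = n-butane in F2 = 1207.9 g/s.
butadiene in F12: m_A = 1101×0.695 + (1−0.278)·(1−0.782)·m_A, so m_A = 765.19/0.8426 = 908.13 g/s.
F12 = 908.13 + 1207.9 = 2116.1 g/s.
n-butane fraction in F12 = 1207.9/2116.1 = 0.5708.

0.5708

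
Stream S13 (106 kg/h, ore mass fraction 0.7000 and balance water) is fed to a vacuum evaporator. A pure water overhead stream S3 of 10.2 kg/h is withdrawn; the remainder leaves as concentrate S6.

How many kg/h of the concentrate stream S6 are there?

95.8 kg/h

Concentrate = 106 − 10.2 = 95.8 kg/h.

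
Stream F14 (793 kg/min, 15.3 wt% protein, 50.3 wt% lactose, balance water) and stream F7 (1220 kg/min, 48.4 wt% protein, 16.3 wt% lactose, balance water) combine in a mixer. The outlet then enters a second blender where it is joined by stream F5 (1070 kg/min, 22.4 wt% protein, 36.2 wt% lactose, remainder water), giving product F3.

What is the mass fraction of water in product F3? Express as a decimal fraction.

Overall, product flow = 3083 kg/min.
water in = 793×0.344 + 1220×0.353 + 1070×0.414 = 1146.4 kg/min.
water fraction in F3 = 0.372.

0.372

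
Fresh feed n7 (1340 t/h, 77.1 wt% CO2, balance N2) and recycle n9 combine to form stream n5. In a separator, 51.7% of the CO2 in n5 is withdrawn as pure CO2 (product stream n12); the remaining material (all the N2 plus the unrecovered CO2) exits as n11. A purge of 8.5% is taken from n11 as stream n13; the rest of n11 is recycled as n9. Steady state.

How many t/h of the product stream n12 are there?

957.1 t/h

CO2 in n5: m_A = 1340×0.771 + (1−0.085)·(1−0.517)·m_A, so m_A = 1033.1/0.5581 = 1851.3 t/h.
Product n12 = 0.517×1851.3 = 957.13 t/h.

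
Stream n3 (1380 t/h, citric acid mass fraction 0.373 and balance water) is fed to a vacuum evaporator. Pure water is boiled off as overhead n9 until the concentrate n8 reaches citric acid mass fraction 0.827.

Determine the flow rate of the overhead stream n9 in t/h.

757.6 t/h

citric acid is conserved: 1380×0.373 = 514.74 t/h all reports to the concentrate.
Concentrate = 514.74/(target fraction) = 622.42 t/h.
Overhead = 1380 − 622.42 = 757.58 t/h.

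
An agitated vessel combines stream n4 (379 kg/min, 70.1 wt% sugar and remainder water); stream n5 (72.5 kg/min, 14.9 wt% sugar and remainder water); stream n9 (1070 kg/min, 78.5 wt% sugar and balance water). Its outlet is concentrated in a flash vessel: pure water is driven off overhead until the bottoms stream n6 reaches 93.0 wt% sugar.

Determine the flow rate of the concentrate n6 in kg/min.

sugar entering = 379×0.701 + 72.5×0.149 + 1070×0.785 = 1116.4 kg/min.
All sugar reports to n6, so n6 = 1116.4/0.930 = 1200.5 kg/min.

1200 kg/min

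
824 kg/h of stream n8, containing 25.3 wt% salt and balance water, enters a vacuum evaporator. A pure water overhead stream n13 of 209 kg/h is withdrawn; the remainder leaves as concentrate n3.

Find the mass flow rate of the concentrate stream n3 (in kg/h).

Concentrate = 824 − 209 = 615 kg/h.

615 kg/h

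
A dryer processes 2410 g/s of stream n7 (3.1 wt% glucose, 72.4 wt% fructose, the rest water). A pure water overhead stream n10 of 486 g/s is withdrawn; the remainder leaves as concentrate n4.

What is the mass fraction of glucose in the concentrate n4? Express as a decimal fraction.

glucose is not removed: 2410×0.031 = 74.71 g/s of glucose enters n4.
Concentrate = 2410 − 486 = 1924 g/s.
Mass fraction = 74.71/1924 = 0.0388.

0.0388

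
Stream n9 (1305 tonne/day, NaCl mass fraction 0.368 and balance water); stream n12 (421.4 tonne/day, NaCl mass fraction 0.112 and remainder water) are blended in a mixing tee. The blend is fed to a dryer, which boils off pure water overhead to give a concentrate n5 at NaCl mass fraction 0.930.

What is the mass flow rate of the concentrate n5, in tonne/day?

567.1 tonne/day

NaCl entering = 1305×0.368 + 421.4×0.112 = 527.44 tonne/day.
All NaCl reports to n5, so n5 = 527.44/0.930 = 567.14 tonne/day.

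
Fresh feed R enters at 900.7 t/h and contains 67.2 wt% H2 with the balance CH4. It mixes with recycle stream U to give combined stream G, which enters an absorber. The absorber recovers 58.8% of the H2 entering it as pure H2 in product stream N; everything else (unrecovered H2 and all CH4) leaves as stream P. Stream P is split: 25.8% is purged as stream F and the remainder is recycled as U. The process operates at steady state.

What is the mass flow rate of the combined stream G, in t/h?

2017 t/h

CH4 enters only via R and leaves only via the purge: 900.7×0.328 = 0.258×(CH4 in P), and the absorber passes all CH4, so CH4 in G = CH4 in P = 1145.1 t/h.
H2 in G: m_A = 900.7×0.672 + (1−0.258)·(1−0.588)·m_A, so m_A = 605.27/0.6943 = 871.78 t/h.
G = 871.78 + 1145.1 = 2016.9 t/h.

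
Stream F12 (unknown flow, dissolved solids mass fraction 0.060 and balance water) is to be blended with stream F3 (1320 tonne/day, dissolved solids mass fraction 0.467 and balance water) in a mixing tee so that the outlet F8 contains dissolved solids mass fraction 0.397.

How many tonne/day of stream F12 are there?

274.2 tonne/day

Let F12 be the unknown flow. Total out = 1320 + F12.
dissolved solids balance: 616.44 + 0.060·F12 = 0.397·(1320 + F12)
(0.060 − 0.397)·F12 = 0.397×1320 − 616.44 = -92.4
F12 = -92.4 / -0.337 = 274.18 tonne/day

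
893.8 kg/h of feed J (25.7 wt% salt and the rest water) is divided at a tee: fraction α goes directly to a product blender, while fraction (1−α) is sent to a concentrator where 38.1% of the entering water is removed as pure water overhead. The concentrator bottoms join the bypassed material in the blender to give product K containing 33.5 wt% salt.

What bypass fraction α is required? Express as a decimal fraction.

All 893.8×0.257 = 229.71 kg/h of salt reaches K, so K = 229.71/0.335 = 685.69 kg/h and vapour = 208.11 kg/h.
The evaporator receives (1−α)·893.8 of feed at 0.743 water and removes 0.381 of that water:
0.381×0.743×(1−α)×893.8 = 208.11
(1−α) = 208.11/253.02 = 0.8225;  α = 0.1775.

0.177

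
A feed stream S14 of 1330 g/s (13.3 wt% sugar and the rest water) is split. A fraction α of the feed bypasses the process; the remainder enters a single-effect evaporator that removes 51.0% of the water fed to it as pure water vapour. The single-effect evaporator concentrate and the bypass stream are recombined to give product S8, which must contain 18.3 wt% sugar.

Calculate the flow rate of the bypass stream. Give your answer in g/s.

All 1330×0.133 = 176.89 g/s of sugar reaches S8, so S8 = 176.89/0.183 = 966.61 g/s and vapour = 363.39 g/s.
The evaporator receives (1−α)·1330 of feed at 0.867 water and removes 0.510 of that water:
0.510×0.867×(1−α)×1330 = 363.39
(1−α) = 363.39/588.09 = 0.6179;  α = 0.3821.
Bypass flow = 0.3821×1330 = 508.17 g/s.

508.2 g/s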